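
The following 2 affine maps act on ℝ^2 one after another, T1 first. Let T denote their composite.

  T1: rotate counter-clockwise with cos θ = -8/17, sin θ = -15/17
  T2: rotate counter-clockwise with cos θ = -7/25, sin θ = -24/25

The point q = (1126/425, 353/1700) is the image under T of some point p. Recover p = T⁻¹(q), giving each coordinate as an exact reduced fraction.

p = (-7/4, -2)

T1 = [-8/17 15/17 0; -15/17 -8/17 0; 0 0 1]
T2·T1 = [-304/425 -297/425 0; 297/425 -304/425 0; 0 0 1]
det M = 1; M⁻¹ = [-304/425 297/425 0; -297/425 -304/425 0; 0 0 1]
M⁻¹ · (1126/425, 353/1700)ᵀ = (-7/4, -2)ᵀ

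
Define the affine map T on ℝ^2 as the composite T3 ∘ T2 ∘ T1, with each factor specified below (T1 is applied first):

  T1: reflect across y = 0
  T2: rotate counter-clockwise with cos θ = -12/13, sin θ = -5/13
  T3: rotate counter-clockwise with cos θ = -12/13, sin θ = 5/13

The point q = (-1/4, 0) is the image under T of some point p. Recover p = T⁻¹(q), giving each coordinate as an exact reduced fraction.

T1 = [1 0 0; 0 -1 0; 0 0 1]
T2·T1 = [-12/13 -5/13 0; -5/13 12/13 0; 0 0 1]
T3·…·T1 = [1 0 0; 0 -1 0; 0 0 1]
det M = -1; M⁻¹ = [1 0 0; 0 -1 0; 0 0 1]
M⁻¹ · (-1/4, 0)ᵀ = (-1/4, 0)ᵀ

p = (-1/4, 0)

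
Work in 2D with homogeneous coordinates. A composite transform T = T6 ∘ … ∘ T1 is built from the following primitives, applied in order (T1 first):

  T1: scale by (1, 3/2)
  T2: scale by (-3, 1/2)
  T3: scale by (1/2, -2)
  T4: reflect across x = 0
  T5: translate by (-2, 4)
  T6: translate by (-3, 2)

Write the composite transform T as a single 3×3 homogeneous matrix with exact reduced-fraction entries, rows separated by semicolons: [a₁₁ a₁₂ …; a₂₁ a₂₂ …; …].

T = [3/2 0 -5; 0 -3/2 6; 0 0 1]

T1 = [1 0 0; 0 3/2 0; 0 0 1]
T2·T1 = [-3 0 0; 0 3/4 0; 0 0 1]
T3·…·T1 = [-3/2 0 0; 0 -3/2 0; 0 0 1]
T4·…·T1 = [3/2 0 0; 0 -3/2 0; 0 0 1]
T5·…·T1 = [3/2 0 -2; 0 -3/2 4; 0 0 1]
T6·…·T1 = [3/2 0 -5; 0 -3/2 6; 0 0 1]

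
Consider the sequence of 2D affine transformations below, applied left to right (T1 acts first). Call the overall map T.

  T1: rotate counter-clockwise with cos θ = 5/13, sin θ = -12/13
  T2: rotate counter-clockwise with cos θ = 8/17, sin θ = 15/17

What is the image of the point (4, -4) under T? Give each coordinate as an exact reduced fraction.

T(p) = (796/221, -964/221)

T1 rotate counter-clockwise with cos θ = 5/13, sin θ = -12/13: (4, -4) → (-28/13, -68/13)
T2 rotate counter-clockwise with cos θ = 8/17, sin θ = 15/17: (-28/13, -68/13) → (796/221, -964/221)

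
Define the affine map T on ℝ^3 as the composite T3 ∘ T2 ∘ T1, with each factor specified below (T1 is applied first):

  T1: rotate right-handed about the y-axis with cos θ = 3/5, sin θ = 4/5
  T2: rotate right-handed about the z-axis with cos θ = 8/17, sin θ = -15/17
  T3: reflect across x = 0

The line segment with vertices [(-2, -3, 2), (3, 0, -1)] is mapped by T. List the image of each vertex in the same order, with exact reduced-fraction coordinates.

image vertices: (209/85, -30/17, 14/5), (-8/17, -15/17, -3)

T1 rotate right-handed about the y-axis with cos θ = 3/5, sin θ = 4/5: (-2, -3, 2) → (2/5, -3, 14/5); (3, 0, -1) → (1, 0, -3)
T2 rotate right-handed about the z-axis with cos θ = 8/17, sin θ = -15/17: (2/5, -3, 14/5) → (-209/85, -30/17, 14/5); (1, 0, -3) → (8/17, -15/17, -3)
T3 reflect across x = 0: (-209/85, -30/17, 14/5) → (209/85, -30/17, 14/5); (8/17, -15/17, -3) → (-8/17, -15/17, -3)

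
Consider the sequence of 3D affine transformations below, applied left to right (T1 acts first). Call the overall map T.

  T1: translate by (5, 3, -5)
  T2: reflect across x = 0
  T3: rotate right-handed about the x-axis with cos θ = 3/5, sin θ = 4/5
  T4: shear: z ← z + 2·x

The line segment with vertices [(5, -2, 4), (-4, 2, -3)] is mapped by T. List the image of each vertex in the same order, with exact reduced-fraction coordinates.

image vertices: (-10, 7/5, -99/5), (-1, 47/5, -14/5)

T1 translate by (5, 3, -5): (5, -2, 4) → (10, 1, -1); (-4, 2, -3) → (1, 5, -8)
T2 reflect across x = 0: (10, 1, -1) → (-10, 1, -1); (1, 5, -8) → (-1, 5, -8)
T3 rotate right-handed about the x-axis with cos θ = 3/5, sin θ = 4/5: (-10, 1, -1) → (-10, 7/5, 1/5); (-1, 5, -8) → (-1, 47/5, -4/5)
T4 shear: z ← z + 2·x: (-10, 7/5, 1/5) → (-10, 7/5, -99/5); (-1, 47/5, -4/5) → (-1, 47/5, -14/5)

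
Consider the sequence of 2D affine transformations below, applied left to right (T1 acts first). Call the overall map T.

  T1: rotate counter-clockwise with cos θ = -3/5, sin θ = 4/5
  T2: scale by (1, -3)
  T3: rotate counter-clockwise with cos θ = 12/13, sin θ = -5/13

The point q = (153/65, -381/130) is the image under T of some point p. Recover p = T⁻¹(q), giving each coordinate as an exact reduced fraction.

T1 = [-3/5 -4/5 0; 4/5 -3/5 0; 0 0 1]
T2·T1 = [-3/5 -4/5 0; -12/5 9/5 0; 0 0 1]
T3·…·T1 = [-96/65 -3/65 0; -129/65 128/65 0; 0 0 1]
det M = -3; M⁻¹ = [-128/195 -1/65 0; -43/65 32/65 0; 0 0 1]
M⁻¹ · (153/65, -381/130)ᵀ = (-3/2, -3)ᵀ

p = (-3/2, -3)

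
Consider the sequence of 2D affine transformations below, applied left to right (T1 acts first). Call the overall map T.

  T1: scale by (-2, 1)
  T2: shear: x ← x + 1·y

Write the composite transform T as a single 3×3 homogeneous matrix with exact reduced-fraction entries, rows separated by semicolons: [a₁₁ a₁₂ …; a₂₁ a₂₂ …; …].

T1 = [-2 0 0; 0 1 0; 0 0 1]
T2·T1 = [-2 1 0; 0 1 0; 0 0 1]

T = [-2 1 0; 0 1 0; 0 0 1]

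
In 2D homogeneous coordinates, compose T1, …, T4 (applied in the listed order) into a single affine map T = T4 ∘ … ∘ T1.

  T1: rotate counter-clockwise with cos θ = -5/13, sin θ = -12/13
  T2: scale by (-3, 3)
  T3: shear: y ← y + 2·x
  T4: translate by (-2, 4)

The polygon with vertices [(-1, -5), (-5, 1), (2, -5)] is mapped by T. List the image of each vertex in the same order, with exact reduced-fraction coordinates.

T1 rotate counter-clockwise with cos θ = -5/13, sin θ = -12/13: (-1, -5) → (-55/13, 37/13); (-5, 1) → (37/13, 55/13); (2, -5) → (-70/13, 1/13)
T2 scale by (-3, 3): (-55/13, 37/13) → (165/13, 111/13); (37/13, 55/13) → (-111/13, 165/13); (-70/13, 1/13) → (210/13, 3/13)
T3 shear: y ← y + 2·x: (165/13, 111/13) → (165/13, 441/13); (-111/13, 165/13) → (-111/13, -57/13); (210/13, 3/13) → (210/13, 423/13)
T4 translate by (-2, 4): (165/13, 441/13) → (139/13, 493/13); (-111/13, -57/13) → (-137/13, -5/13); (210/13, 423/13) → (184/13, 475/13)

image vertices: (139/13, 493/13), (-137/13, -5/13), (184/13, 475/13)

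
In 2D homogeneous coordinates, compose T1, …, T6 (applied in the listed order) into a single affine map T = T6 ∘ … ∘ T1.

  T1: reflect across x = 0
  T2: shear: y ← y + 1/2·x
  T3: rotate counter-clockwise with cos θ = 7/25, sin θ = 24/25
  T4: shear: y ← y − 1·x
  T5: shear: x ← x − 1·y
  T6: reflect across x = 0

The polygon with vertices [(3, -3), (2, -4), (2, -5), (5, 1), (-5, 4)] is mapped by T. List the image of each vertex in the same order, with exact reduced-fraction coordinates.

T1 reflect across x = 0: (3, -3) → (-3, -3); (2, -4) → (-2, -4); (2, -5) → (-2, -5); (5, 1) → (-5, 1); (-5, 4) → (5, 4)
T2 shear: y ← y + 1/2·x: (-3, -3) → (-3, -9/2); (-2, -4) → (-2, -5); (-2, -5) → (-2, -6); (-5, 1) → (-5, -3/2); (5, 4) → (5, 13/2)
T3 rotate counter-clockwise with cos θ = 7/25, sin θ = 24/25: (-3, -9/2) → (87/25, -207/50); (-2, -5) → (106/25, -83/25); (-2, -6) → (26/5, -18/5); (-5, -3/2) → (1/25, -261/50); (5, 13/2) → (-121/25, 331/50)
T4 shear: y ← y − 1·x: (87/25, -207/50) → (87/25, -381/50); (106/25, -83/25) → (106/25, -189/25); (26/5, -18/5) → (26/5, -44/5); (1/25, -261/50) → (1/25, -263/50); (-121/25, 331/50) → (-121/25, 573/50)
T5 shear: x ← x − 1·y: (87/25, -381/50) → (111/10, -381/50); (106/25, -189/25) → (59/5, -189/25); (26/5, -44/5) → (14, -44/5); (1/25, -263/50) → (53/10, -263/50); (-121/25, 573/50) → (-163/10, 573/50)
T6 reflect across x = 0: (111/10, -381/50) → (-111/10, -381/50); (59/5, -189/25) → (-59/5, -189/25); (14, -44/5) → (-14, -44/5); (53/10, -263/50) → (-53/10, -263/50); (-163/10, 573/50) → (163/10, 573/50)

image vertices: (-111/10, -381/50), (-59/5, -189/25), (-14, -44/5), (-53/10, -263/50), (163/10, 573/50)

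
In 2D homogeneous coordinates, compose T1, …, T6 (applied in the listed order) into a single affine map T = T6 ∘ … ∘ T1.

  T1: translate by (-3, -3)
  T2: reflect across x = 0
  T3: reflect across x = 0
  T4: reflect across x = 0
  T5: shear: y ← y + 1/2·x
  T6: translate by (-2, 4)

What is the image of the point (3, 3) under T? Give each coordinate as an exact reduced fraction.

T(p) = (-2, 4)

T1 translate by (-3, -3): (3, 3) → (0, 0)
T2 reflect across x = 0: (0, 0) → (0, 0)
T3 reflect across x = 0: (0, 0) → (0, 0)
T4 reflect across x = 0: (0, 0) → (0, 0)
T5 shear: y ← y + 1/2·x: (0, 0) → (0, 0)
T6 translate by (-2, 4): (0, 0) → (-2, 4)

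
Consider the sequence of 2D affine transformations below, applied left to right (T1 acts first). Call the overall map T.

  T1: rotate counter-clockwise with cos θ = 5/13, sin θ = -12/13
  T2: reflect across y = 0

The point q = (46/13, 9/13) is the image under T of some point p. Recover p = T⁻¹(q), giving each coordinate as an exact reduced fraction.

T1 = [5/13 12/13 0; -12/13 5/13 0; 0 0 1]
T2·T1 = [5/13 12/13 0; 12/13 -5/13 0; 0 0 1]
det M = -1; M⁻¹ = [5/13 12/13 0; 12/13 -5/13 0; 0 0 1]
M⁻¹ · (46/13, 9/13)ᵀ = (2, 3)ᵀ

p = (2, 3)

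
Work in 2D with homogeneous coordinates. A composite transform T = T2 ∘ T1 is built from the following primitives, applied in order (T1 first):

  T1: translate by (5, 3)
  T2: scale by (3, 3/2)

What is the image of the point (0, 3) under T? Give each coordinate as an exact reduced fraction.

T1 translate by (5, 3): (0, 3) → (5, 6)
T2 scale by (3, 3/2): (5, 6) → (15, 9)

T(p) = (15, 9)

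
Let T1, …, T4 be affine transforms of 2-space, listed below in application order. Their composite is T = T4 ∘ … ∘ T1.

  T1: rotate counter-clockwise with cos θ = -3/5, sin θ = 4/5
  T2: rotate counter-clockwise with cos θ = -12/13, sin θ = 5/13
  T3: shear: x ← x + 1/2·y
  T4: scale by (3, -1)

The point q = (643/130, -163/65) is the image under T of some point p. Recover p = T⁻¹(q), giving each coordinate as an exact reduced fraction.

T1 = [-3/5 -4/5 0; 4/5 -3/5 0; 0 0 1]
T2·T1 = [16/65 63/65 0; -63/65 16/65 0; 0 0 1]
T3·…·T1 = [-31/130 71/65 0; -63/65 16/65 0; 0 0 1]
T4·…·T1 = [-93/130 213/65 0; 63/65 -16/65 0; 0 0 1]
det M = -3; M⁻¹ = [16/195 71/65 0; 21/65 31/130 0; 0 0 1]
M⁻¹ · (643/130, -163/65)ᵀ = (-7/3, 1)ᵀ

p = (-7/3, 1)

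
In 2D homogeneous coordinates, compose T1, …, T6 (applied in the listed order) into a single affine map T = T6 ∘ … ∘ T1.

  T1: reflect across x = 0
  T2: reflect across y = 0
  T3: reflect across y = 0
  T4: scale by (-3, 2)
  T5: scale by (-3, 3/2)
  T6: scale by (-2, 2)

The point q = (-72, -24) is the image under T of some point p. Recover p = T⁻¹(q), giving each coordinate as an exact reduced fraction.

T1 = [-1 0 0; 0 1 0; 0 0 1]
T2·T1 = [-1 0 0; 0 -1 0; 0 0 1]
T3·…·T1 = [-1 0 0; 0 1 0; 0 0 1]
T4·…·T1 = [3 0 0; 0 2 0; 0 0 1]
T5·…·T1 = [-9 0 0; 0 3 0; 0 0 1]
T6·…·T1 = [18 0 0; 0 6 0; 0 0 1]
det M = 108; M⁻¹ = [1/18 0 0; 0 1/6 0; 0 0 1]
M⁻¹ · (-72, -24)ᵀ = (-4, -4)ᵀ

p = (-4, -4)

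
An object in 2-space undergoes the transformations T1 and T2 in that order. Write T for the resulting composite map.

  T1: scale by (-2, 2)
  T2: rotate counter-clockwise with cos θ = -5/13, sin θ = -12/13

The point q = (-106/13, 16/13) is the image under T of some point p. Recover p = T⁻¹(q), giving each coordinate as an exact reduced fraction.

p = (-1, -4)

T1 = [-2 0 0; 0 2 0; 0 0 1]
T2·T1 = [10/13 24/13 0; 24/13 -10/13 0; 0 0 1]
det M = -4; M⁻¹ = [5/26 6/13 0; 6/13 -5/26 0; 0 0 1]
M⁻¹ · (-106/13, 16/13)ᵀ = (-1, -4)ᵀ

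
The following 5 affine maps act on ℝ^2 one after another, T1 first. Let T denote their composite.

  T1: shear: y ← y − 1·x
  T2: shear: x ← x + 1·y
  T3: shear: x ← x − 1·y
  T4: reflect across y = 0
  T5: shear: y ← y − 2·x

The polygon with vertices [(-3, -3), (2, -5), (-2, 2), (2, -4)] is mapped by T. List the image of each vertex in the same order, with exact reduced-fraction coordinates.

T1 shear: y ← y − 1·x: (-3, -3) → (-3, 0); (2, -5) → (2, -7); (-2, 2) → (-2, 4); (2, -4) → (2, -6)
T2 shear: x ← x + 1·y: (-3, 0) → (-3, 0); (2, -7) → (-5, -7); (-2, 4) → (2, 4); (2, -6) → (-4, -6)
T3 shear: x ← x − 1·y: (-3, 0) → (-3, 0); (-5, -7) → (2, -7); (2, 4) → (-2, 4); (-4, -6) → (2, -6)
T4 reflect across y = 0: (-3, 0) → (-3, 0); (2, -7) → (2, 7); (-2, 4) → (-2, -4); (2, -6) → (2, 6)
T5 shear: y ← y − 2·x: (-3, 0) → (-3, 6); (2, 7) → (2, 3); (-2, -4) → (-2, 0); (2, 6) → (2, 2)

image vertices: (-3, 6), (2, 3), (-2, 0), (2, 2)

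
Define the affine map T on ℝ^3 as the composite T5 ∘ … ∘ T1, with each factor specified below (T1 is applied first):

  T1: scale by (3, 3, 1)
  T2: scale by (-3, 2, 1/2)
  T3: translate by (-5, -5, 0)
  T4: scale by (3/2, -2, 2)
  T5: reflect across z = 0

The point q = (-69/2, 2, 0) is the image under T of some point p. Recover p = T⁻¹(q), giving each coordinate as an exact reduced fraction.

T1 = [3 0 0 0; 0 3 0 0; 0 0 1 0; 0 0 0 1]
T2·T1 = [-9 0 0 0; 0 6 0 0; 0 0 1/2 0; 0 0 0 1]
T3·…·T1 = [-9 0 0 -5; 0 6 0 -5; 0 0 1/2 0; 0 0 0 1]
T4·…·T1 = [-27/2 0 0 -15/2; 0 -12 0 10; 0 0 1 0; 0 0 0 1]
T5·…·T1 = [-27/2 0 0 -15/2; 0 -12 0 10; 0 0 -1 0; 0 0 0 1]
det M = -162; M⁻¹ = [-2/27 0 0 -5/9; 0 -1/12 0 5/6; 0 0 -1 0; 0 0 0 1]
M⁻¹ · (-69/2, 2, 0)ᵀ = (2, 2/3, 0)ᵀ

p = (2, 2/3, 0)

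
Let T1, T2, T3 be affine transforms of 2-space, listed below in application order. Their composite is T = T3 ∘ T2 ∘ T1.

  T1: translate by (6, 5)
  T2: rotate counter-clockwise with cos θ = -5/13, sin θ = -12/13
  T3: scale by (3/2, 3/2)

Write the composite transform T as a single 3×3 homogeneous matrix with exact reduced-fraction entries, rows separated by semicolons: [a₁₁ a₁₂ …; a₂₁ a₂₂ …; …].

T1 = [1 0 6; 0 1 5; 0 0 1]
T2·T1 = [-5/13 12/13 30/13; -12/13 -5/13 -97/13; 0 0 1]
T3·…·T1 = [-15/26 18/13 45/13; -18/13 -15/26 -291/26; 0 0 1]

T = [-15/26 18/13 45/13; -18/13 -15/26 -291/26; 0 0 1]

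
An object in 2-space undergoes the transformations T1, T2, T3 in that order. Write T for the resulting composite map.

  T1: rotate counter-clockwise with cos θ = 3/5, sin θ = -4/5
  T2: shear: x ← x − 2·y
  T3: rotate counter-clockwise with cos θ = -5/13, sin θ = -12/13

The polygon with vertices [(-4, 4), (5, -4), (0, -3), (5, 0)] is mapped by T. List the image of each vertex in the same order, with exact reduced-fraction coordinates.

image vertices: (596/65, 484/65), (-699/65, -596/65), (-138/65, -27/65), (-103/13, -112/13)

T1 rotate counter-clockwise with cos θ = 3/5, sin θ = -4/5: (-4, 4) → (4/5, 28/5); (5, -4) → (-1/5, -32/5); (0, -3) → (-12/5, -9/5); (5, 0) → (3, -4)
T2 shear: x ← x − 2·y: (4/5, 28/5) → (-52/5, 28/5); (-1/5, -32/5) → (63/5, -32/5); (-12/5, -9/5) → (6/5, -9/5); (3, -4) → (11, -4)
T3 rotate counter-clockwise with cos θ = -5/13, sin θ = -12/13: (-52/5, 28/5) → (596/65, 484/65); (63/5, -32/5) → (-699/65, -596/65); (6/5, -9/5) → (-138/65, -27/65); (11, -4) → (-103/13, -112/13)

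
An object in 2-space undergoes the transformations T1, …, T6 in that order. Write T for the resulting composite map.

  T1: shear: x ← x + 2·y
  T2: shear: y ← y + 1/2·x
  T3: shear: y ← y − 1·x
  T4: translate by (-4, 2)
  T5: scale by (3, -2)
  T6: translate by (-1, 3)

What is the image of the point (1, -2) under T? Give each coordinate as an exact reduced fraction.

T1 shear: x ← x + 2·y: (1, -2) → (-3, -2)
T2 shear: y ← y + 1/2·x: (-3, -2) → (-3, -7/2)
T3 shear: y ← y − 1·x: (-3, -7/2) → (-3, -1/2)
T4 translate by (-4, 2): (-3, -1/2) → (-7, 3/2)
T5 scale by (3, -2): (-7, 3/2) → (-21, -3)
T6 translate by (-1, 3): (-21, -3) → (-22, 0)

T(p) = (-22, 0)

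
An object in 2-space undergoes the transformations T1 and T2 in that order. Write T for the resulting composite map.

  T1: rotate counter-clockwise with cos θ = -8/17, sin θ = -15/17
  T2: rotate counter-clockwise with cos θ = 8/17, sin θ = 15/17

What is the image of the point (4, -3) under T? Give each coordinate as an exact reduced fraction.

T(p) = (-76/289, -1443/289)

T1 rotate counter-clockwise with cos θ = -8/17, sin θ = -15/17: (4, -3) → (-77/17, -36/17)
T2 rotate counter-clockwise with cos θ = 8/17, sin θ = 15/17: (-77/17, -36/17) → (-76/289, -1443/289)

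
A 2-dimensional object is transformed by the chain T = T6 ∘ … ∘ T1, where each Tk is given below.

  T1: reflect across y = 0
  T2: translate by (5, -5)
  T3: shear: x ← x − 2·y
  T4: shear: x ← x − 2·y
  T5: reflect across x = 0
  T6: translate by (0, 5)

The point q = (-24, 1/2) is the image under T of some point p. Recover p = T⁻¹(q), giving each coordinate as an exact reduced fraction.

T1 = [1 0 0; 0 -1 0; 0 0 1]
T2·T1 = [1 0 5; 0 -1 -5; 0 0 1]
T3·…·T1 = [1 2 15; 0 -1 -5; 0 0 1]
T4·…·T1 = [1 4 25; 0 -1 -5; 0 0 1]
T5·…·T1 = [-1 -4 -25; 0 -1 -5; 0 0 1]
T6·…·T1 = [-1 -4 -25; 0 -1 0; 0 0 1]
det M = 1; M⁻¹ = [-1 4 -25; 0 -1 0; 0 0 1]
M⁻¹ · (-24, 1/2)ᵀ = (1, -1/2)ᵀ

p = (1, -1/2)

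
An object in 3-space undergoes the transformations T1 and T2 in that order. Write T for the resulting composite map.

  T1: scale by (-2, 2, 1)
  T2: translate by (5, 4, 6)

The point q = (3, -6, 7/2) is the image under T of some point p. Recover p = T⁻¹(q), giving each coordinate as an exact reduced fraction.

T1 = [-2 0 0 0; 0 2 0 0; 0 0 1 0; 0 0 0 1]
T2·T1 = [-2 0 0 5; 0 2 0 4; 0 0 1 6; 0 0 0 1]
det M = -4; M⁻¹ = [-1/2 0 0 5/2; 0 1/2 0 -2; 0 0 1 -6; 0 0 0 1]
M⁻¹ · (3, -6, 7/2)ᵀ = (1, -5, -5/2)ᵀ

p = (1, -5, -5/2)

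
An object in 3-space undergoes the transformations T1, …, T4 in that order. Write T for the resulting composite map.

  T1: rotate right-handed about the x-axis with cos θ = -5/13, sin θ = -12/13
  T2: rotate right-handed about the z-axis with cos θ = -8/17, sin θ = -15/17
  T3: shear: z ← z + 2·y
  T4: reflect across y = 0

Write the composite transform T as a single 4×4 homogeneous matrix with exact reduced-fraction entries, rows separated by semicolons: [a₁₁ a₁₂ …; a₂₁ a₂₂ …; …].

T = [-8/17 -75/221 180/221 0; 15/17 -40/221 96/221 0; -30/17 -124/221 -277/221 0; 0 0 0 1]

T1 = [1 0 0 0; 0 -5/13 12/13 0; 0 -12/13 -5/13 0; 0 0 0 1]
T2·T1 = [-8/17 -75/221 180/221 0; -15/17 40/221 -96/221 0; 0 -12/13 -5/13 0; 0 0 0 1]
T3·…·T1 = [-8/17 -75/221 180/221 0; -15/17 40/221 -96/221 0; -30/17 -124/221 -277/221 0; 0 0 0 1]
T4·…·T1 = [-8/17 -75/221 180/221 0; 15/17 -40/221 96/221 0; -30/17 -124/221 -277/221 0; 0 0 0 1]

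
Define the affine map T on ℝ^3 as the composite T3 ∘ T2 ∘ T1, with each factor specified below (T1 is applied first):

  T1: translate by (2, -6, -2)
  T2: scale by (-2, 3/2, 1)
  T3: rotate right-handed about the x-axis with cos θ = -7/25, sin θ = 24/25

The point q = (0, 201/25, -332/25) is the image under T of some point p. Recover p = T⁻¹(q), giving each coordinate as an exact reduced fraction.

T1 = [1 0 0 2; 0 1 0 -6; 0 0 1 -2; 0 0 0 1]
T2·T1 = [-2 0 0 -4; 0 3/2 0 -9; 0 0 1 -2; 0 0 0 1]
T3·…·T1 = [-2 0 0 -4; 0 -21/50 -24/25 111/25; 0 36/25 -7/25 -202/25; 0 0 0 1]
det M = -3; M⁻¹ = [-1/2 0 0 -2; 0 -14/75 16/25 6; 0 -24/25 -7/25 2; 0 0 0 1]
M⁻¹ · (0, 201/25, -332/25)ᵀ = (-2, -4, -2)ᵀ

p = (-2, -4, -2)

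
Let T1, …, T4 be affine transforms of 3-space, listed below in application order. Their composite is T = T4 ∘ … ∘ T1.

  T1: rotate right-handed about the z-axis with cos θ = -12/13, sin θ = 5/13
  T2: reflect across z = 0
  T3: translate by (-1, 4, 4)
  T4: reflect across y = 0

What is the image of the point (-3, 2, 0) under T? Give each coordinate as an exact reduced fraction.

T1 rotate right-handed about the z-axis with cos θ = -12/13, sin θ = 5/13: (-3, 2, 0) → (2, -3, 0)
T2 reflect across z = 0: (2, -3, 0) → (2, -3, 0)
T3 translate by (-1, 4, 4): (2, -3, 0) → (1, 1, 4)
T4 reflect across y = 0: (1, 1, 4) → (1, -1, 4)

T(p) = (1, -1, 4)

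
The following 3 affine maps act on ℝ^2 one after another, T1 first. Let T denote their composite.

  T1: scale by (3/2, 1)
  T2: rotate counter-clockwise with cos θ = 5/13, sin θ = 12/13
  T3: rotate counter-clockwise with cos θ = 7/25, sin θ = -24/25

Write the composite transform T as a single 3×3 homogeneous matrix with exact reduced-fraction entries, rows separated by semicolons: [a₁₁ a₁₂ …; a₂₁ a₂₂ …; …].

T1 = [3/2 0 0; 0 1 0; 0 0 1]
T2·T1 = [15/26 -12/13 0; 18/13 5/13 0; 0 0 1]
T3·…·T1 = [969/650 36/325 0; -54/325 323/325 0; 0 0 1]

T = [969/650 36/325 0; -54/325 323/325 0; 0 0 1]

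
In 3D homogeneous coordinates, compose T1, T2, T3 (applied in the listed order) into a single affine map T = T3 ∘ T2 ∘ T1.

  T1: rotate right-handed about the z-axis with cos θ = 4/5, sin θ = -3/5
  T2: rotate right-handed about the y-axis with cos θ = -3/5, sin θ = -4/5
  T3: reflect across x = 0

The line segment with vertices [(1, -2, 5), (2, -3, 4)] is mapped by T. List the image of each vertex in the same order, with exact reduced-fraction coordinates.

image vertices: (94/25, -11/5, -83/25), (77/25, -18/5, -64/25)

T1 rotate right-handed about the z-axis with cos θ = 4/5, sin θ = -3/5: (1, -2, 5) → (-2/5, -11/5, 5); (2, -3, 4) → (-1/5, -18/5, 4)
T2 rotate right-handed about the y-axis with cos θ = -3/5, sin θ = -4/5: (-2/5, -11/5, 5) → (-94/25, -11/5, -83/25); (-1/5, -18/5, 4) → (-77/25, -18/5, -64/25)
T3 reflect across x = 0: (-94/25, -11/5, -83/25) → (94/25, -11/5, -83/25); (-77/25, -18/5, -64/25) → (77/25, -18/5, -64/25)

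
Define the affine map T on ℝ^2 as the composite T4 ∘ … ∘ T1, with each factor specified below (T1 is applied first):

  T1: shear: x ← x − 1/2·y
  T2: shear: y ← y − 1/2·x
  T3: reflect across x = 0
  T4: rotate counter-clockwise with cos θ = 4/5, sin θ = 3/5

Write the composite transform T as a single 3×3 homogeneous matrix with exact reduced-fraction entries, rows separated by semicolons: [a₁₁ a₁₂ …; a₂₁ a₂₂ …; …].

T1 = [1 -1/2 0; 0 1 0; 0 0 1]
T2·T1 = [1 -1/2 0; -1/2 5/4 0; 0 0 1]
T3·…·T1 = [-1 1/2 0; -1/2 5/4 0; 0 0 1]
T4·…·T1 = [-1/2 -7/20 0; -1 13/10 0; 0 0 1]

T = [-1/2 -7/20 0; -1 13/10 0; 0 0 1]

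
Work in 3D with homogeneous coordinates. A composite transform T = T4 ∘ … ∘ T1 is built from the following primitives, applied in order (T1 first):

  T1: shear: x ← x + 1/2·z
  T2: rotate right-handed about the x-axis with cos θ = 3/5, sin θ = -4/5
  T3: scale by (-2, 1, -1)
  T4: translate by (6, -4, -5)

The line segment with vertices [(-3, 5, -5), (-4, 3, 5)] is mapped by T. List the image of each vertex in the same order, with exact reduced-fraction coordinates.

image vertices: (17, -5, 2), (9, 9/5, -28/5)

T1 shear: x ← x + 1/2·z: (-3, 5, -5) → (-11/2, 5, -5); (-4, 3, 5) → (-3/2, 3, 5)
T2 rotate right-handed about the x-axis with cos θ = 3/5, sin θ = -4/5: (-11/2, 5, -5) → (-11/2, -1, -7); (-3/2, 3, 5) → (-3/2, 29/5, 3/5)
T3 scale by (-2, 1, -1): (-11/2, -1, -7) → (11, -1, 7); (-3/2, 29/5, 3/5) → (3, 29/5, -3/5)
T4 translate by (6, -4, -5): (11, -1, 7) → (17, -5, 2); (3, 29/5, -3/5) → (9, 9/5, -28/5)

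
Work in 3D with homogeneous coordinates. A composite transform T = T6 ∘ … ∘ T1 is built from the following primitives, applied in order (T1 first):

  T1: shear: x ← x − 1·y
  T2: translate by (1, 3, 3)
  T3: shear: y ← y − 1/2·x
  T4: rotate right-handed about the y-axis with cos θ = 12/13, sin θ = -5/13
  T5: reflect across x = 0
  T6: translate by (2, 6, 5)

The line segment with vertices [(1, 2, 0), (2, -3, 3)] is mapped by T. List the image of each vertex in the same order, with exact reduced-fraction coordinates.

T1 shear: x ← x − 1·y: (1, 2, 0) → (-1, 2, 0); (2, -3, 3) → (5, -3, 3)
T2 translate by (1, 3, 3): (-1, 2, 0) → (0, 5, 3); (5, -3, 3) → (6, 0, 6)
T3 shear: y ← y − 1/2·x: (0, 5, 3) → (0, 5, 3); (6, 0, 6) → (6, -3, 6)
T4 rotate right-handed about the y-axis with cos θ = 12/13, sin θ = -5/13: (0, 5, 3) → (-15/13, 5, 36/13); (6, -3, 6) → (42/13, -3, 102/13)
T5 reflect across x = 0: (-15/13, 5, 36/13) → (15/13, 5, 36/13); (42/13, -3, 102/13) → (-42/13, -3, 102/13)
T6 translate by (2, 6, 5): (15/13, 5, 36/13) → (41/13, 11, 101/13); (-42/13, -3, 102/13) → (-16/13, 3, 167/13)

image vertices: (41/13, 11, 101/13), (-16/13, 3, 167/13)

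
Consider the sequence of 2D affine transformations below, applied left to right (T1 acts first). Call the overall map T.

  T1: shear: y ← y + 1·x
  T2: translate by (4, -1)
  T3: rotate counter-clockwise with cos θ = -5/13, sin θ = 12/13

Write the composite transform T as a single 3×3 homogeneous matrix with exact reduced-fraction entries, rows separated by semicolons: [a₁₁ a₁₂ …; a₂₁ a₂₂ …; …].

T1 = [1 0 0; 1 1 0; 0 0 1]
T2·T1 = [1 0 4; 1 1 -1; 0 0 1]
T3·…·T1 = [-17/13 -12/13 -8/13; 7/13 -5/13 53/13; 0 0 1]

T = [-17/13 -12/13 -8/13; 7/13 -5/13 53/13; 0 0 1]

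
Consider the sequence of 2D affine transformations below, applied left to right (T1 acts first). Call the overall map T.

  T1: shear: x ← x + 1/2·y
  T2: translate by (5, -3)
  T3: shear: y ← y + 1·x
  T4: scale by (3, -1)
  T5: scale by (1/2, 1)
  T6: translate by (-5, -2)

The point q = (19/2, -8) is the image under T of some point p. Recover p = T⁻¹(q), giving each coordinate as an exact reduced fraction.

p = (5, -2/3)

T1 = [1 1/2 0; 0 1 0; 0 0 1]
T2·T1 = [1 1/2 5; 0 1 -3; 0 0 1]
T3·…·T1 = [1 1/2 5; 1 3/2 2; 0 0 1]
T4·…·T1 = [3 3/2 15; -1 -3/2 -2; 0 0 1]
T5·…·T1 = [3/2 3/4 15/2; -1 -3/2 -2; 0 0 1]
T6·…·T1 = [3/2 3/4 5/2; -1 -3/2 -4; 0 0 1]
det M = -3/2; M⁻¹ = [1 1/2 -1/2; -2/3 -1 -7/3; 0 0 1]
M⁻¹ · (19/2, -8)ᵀ = (5, -2/3)ᵀ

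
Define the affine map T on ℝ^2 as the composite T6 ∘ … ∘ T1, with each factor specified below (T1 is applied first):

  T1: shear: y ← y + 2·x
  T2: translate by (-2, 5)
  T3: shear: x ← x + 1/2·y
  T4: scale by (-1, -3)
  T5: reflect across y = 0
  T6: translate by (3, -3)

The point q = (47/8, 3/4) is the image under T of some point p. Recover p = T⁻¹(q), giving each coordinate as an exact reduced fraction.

p = (-3/2, -3/4)

T1 = [1 0 0; 2 1 0; 0 0 1]
T2·T1 = [1 0 -2; 2 1 5; 0 0 1]
T3·…·T1 = [2 1/2 1/2; 2 1 5; 0 0 1]
T4·…·T1 = [-2 -1/2 -1/2; -6 -3 -15; 0 0 1]
T5·…·T1 = [-2 -1/2 -1/2; 6 3 15; 0 0 1]
T6·…·T1 = [-2 -1/2 5/2; 6 3 12; 0 0 1]
det M = -3; M⁻¹ = [-1 -1/6 9/2; 2 2/3 -13; 0 0 1]
M⁻¹ · (47/8, 3/4)ᵀ = (-3/2, -3/4)ᵀ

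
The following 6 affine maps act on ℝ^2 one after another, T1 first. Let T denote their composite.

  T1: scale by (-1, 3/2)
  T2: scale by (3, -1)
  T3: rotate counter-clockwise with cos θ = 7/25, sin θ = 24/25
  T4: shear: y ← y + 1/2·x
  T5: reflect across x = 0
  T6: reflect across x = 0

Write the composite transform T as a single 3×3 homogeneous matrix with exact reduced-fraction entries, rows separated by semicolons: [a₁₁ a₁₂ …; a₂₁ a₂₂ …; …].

T = [-21/25 36/25 0; -33/10 3/10 0; 0 0 1]

T1 = [-1 0 0; 0 3/2 0; 0 0 1]
T2·T1 = [-3 0 0; 0 -3/2 0; 0 0 1]
T3·…·T1 = [-21/25 36/25 0; -72/25 -21/50 0; 0 0 1]
T4·…·T1 = [-21/25 36/25 0; -33/10 3/10 0; 0 0 1]
T5·…·T1 = [21/25 -36/25 0; -33/10 3/10 0; 0 0 1]
T6·…·T1 = [-21/25 36/25 0; -33/10 3/10 0; 0 0 1]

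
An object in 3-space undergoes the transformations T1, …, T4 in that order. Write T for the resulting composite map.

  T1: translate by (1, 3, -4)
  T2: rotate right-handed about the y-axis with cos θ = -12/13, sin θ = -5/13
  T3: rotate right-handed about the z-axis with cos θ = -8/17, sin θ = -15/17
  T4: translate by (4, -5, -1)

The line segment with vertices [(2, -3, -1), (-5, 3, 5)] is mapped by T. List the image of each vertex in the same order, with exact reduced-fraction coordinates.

T1 translate by (1, 3, -4): (2, -3, -1) → (3, 0, -5); (-5, 3, 5) → (-4, 6, 1)
T2 rotate right-handed about the y-axis with cos θ = -12/13, sin θ = -5/13: (3, 0, -5) → (-11/13, 0, 75/13); (-4, 6, 1) → (43/13, 6, -32/13)
T3 rotate right-handed about the z-axis with cos θ = -8/17, sin θ = -15/17: (-11/13, 0, 75/13) → (88/221, 165/221, 75/13); (43/13, 6, -32/13) → (826/221, -1269/221, -32/13)
T4 translate by (4, -5, -1): (88/221, 165/221, 75/13) → (972/221, -940/221, 62/13); (826/221, -1269/221, -32/13) → (1710/221, -2374/221, -45/13)

image vertices: (972/221, -940/221, 62/13), (1710/221, -2374/221, -45/13)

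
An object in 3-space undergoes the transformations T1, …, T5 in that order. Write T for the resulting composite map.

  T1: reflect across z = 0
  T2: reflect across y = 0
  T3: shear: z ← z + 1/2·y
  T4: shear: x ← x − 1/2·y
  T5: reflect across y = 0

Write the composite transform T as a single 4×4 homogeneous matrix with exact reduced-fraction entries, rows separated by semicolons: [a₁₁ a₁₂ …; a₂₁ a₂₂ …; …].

T = [1 1/2 0 0; 0 1 0 0; 0 -1/2 -1 0; 0 0 0 1]

T1 = [1 0 0 0; 0 1 0 0; 0 0 -1 0; 0 0 0 1]
T2·T1 = [1 0 0 0; 0 -1 0 0; 0 0 -1 0; 0 0 0 1]
T3·…·T1 = [1 0 0 0; 0 -1 0 0; 0 -1/2 -1 0; 0 0 0 1]
T4·…·T1 = [1 1/2 0 0; 0 -1 0 0; 0 -1/2 -1 0; 0 0 0 1]
T5·…·T1 = [1 1/2 0 0; 0 1 0 0; 0 -1/2 -1 0; 0 0 0 1]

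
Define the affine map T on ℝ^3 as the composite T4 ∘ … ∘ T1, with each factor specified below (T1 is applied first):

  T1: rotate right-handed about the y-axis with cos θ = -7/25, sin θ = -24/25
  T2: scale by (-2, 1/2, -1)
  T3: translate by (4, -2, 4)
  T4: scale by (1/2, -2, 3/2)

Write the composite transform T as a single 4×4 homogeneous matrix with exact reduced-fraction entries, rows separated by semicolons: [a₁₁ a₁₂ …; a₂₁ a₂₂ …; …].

T = [7/25 0 24/25 2; 0 -1 0 4; -36/25 0 21/50 6; 0 0 0 1]

T1 = [-7/25 0 -24/25 0; 0 1 0 0; 24/25 0 -7/25 0; 0 0 0 1]
T2·T1 = [14/25 0 48/25 0; 0 1/2 0 0; -24/25 0 7/25 0; 0 0 0 1]
T3·…·T1 = [14/25 0 48/25 4; 0 1/2 0 -2; -24/25 0 7/25 4; 0 0 0 1]
T4·…·T1 = [7/25 0 24/25 2; 0 -1 0 4; -36/25 0 21/50 6; 0 0 0 1]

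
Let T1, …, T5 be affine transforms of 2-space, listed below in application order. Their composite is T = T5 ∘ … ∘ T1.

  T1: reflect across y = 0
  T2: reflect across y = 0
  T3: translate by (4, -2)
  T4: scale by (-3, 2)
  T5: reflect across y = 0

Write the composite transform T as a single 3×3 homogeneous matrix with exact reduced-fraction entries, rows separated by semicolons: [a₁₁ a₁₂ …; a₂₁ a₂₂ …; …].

T = [-3 0 -12; 0 -2 4; 0 0 1]

T1 = [1 0 0; 0 -1 0; 0 0 1]
T2·T1 = [1 0 0; 0 1 0; 0 0 1]
T3·…·T1 = [1 0 4; 0 1 -2; 0 0 1]
T4·…·T1 = [-3 0 -12; 0 2 -4; 0 0 1]
T5·…·T1 = [-3 0 -12; 0 -2 4; 0 0 1]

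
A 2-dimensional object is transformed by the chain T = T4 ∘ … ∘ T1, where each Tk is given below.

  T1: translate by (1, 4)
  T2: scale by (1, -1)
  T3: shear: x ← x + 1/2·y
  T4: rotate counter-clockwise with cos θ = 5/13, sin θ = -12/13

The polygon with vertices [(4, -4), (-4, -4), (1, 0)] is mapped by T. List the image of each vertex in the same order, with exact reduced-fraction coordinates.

T1 translate by (1, 4): (4, -4) → (5, 0); (-4, -4) → (-3, 0); (1, 0) → (2, 4)
T2 scale by (1, -1): (5, 0) → (5, 0); (-3, 0) → (-3, 0); (2, 4) → (2, -4)
T3 shear: x ← x + 1/2·y: (5, 0) → (5, 0); (-3, 0) → (-3, 0); (2, -4) → (0, -4)
T4 rotate counter-clockwise with cos θ = 5/13, sin θ = -12/13: (5, 0) → (25/13, -60/13); (-3, 0) → (-15/13, 36/13); (0, -4) → (-48/13, -20/13)

image vertices: (25/13, -60/13), (-15/13, 36/13), (-48/13, -20/13)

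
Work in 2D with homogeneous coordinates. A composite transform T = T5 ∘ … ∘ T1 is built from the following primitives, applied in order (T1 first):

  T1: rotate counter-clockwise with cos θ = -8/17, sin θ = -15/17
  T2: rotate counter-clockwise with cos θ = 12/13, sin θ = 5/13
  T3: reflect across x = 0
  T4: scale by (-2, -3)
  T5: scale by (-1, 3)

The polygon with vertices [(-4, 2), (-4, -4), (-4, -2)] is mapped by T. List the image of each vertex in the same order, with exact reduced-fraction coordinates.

image vertices: (-1048/221, -7542/221), (1592/221, -8676/221), (712/221, -8298/221)

T1 rotate counter-clockwise with cos θ = -8/17, sin θ = -15/17: (-4, 2) → (62/17, 44/17); (-4, -4) → (-28/17, 92/17); (-4, -2) → (2/17, 76/17)
T2 rotate counter-clockwise with cos θ = 12/13, sin θ = 5/13: (62/17, 44/17) → (524/221, 838/221); (-28/17, 92/17) → (-796/221, 964/221); (2/17, 76/17) → (-356/221, 922/221)
T3 reflect across x = 0: (524/221, 838/221) → (-524/221, 838/221); (-796/221, 964/221) → (796/221, 964/221); (-356/221, 922/221) → (356/221, 922/221)
T4 scale by (-2, -3): (-524/221, 838/221) → (1048/221, -2514/221); (796/221, 964/221) → (-1592/221, -2892/221); (356/221, 922/221) → (-712/221, -2766/221)
T5 scale by (-1, 3): (1048/221, -2514/221) → (-1048/221, -7542/221); (-1592/221, -2892/221) → (1592/221, -8676/221); (-712/221, -2766/221) → (712/221, -8298/221)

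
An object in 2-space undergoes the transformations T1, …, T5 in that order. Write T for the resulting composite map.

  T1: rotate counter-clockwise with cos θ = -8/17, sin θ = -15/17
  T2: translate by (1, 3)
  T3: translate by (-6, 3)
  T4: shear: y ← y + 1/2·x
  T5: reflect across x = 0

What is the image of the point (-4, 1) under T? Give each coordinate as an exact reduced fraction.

T(p) = (38/17, 135/17)

T1 rotate counter-clockwise with cos θ = -8/17, sin θ = -15/17: (-4, 1) → (47/17, 52/17)
T2 translate by (1, 3): (47/17, 52/17) → (64/17, 103/17)
T3 translate by (-6, 3): (64/17, 103/17) → (-38/17, 154/17)
T4 shear: y ← y + 1/2·x: (-38/17, 154/17) → (-38/17, 135/17)
T5 reflect across x = 0: (-38/17, 135/17) → (38/17, 135/17)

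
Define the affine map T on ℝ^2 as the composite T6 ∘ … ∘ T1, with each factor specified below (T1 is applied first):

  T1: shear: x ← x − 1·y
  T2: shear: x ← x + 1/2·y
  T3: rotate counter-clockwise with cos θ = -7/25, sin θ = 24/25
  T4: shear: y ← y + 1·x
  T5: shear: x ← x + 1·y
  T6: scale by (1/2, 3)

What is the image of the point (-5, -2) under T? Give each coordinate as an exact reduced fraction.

T(p) = (7/5, -18/25)

T1 shear: x ← x − 1·y: (-5, -2) → (-3, -2)
T2 shear: x ← x + 1/2·y: (-3, -2) → (-4, -2)
T3 rotate counter-clockwise with cos θ = -7/25, sin θ = 24/25: (-4, -2) → (76/25, -82/25)
T4 shear: y ← y + 1·x: (76/25, -82/25) → (76/25, -6/25)
T5 shear: x ← x + 1·y: (76/25, -6/25) → (14/5, -6/25)
T6 scale by (1/2, 3): (14/5, -6/25) → (7/5, -18/25)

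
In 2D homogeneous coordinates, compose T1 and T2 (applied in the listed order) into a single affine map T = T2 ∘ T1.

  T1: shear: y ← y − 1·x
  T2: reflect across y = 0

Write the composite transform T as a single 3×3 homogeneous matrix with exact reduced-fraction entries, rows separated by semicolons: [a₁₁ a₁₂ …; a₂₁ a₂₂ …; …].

T = [1 0 0; 1 -1 0; 0 0 1]

T1 = [1 0 0; -1 1 0; 0 0 1]
T2·T1 = [1 0 0; 1 -1 0; 0 0 1]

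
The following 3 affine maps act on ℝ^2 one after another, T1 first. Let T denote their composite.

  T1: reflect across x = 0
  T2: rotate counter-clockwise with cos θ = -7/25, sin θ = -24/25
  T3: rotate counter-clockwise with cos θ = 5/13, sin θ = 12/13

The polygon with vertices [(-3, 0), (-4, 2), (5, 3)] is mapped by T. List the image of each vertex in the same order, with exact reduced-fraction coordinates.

T1 reflect across x = 0: (-3, 0) → (3, 0); (-4, 2) → (4, 2); (5, 3) → (-5, 3)
T2 rotate counter-clockwise with cos θ = -7/25, sin θ = -24/25: (3, 0) → (-21/25, -72/25); (4, 2) → (4/5, -22/5); (-5, 3) → (107/25, 99/25)
T3 rotate counter-clockwise with cos θ = 5/13, sin θ = 12/13: (-21/25, -72/25) → (759/325, -612/325); (4/5, -22/5) → (284/65, -62/65); (107/25, 99/25) → (-653/325, 1779/325)

image vertices: (759/325, -612/325), (284/65, -62/65), (-653/325, 1779/325)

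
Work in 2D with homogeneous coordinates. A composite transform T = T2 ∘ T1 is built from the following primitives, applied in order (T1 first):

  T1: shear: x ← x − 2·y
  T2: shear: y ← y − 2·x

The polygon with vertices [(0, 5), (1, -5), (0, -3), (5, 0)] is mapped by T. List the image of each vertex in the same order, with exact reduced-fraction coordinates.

image vertices: (-10, 25), (11, -27), (6, -15), (5, -10)

T1 shear: x ← x − 2·y: (0, 5) → (-10, 5); (1, -5) → (11, -5); (0, -3) → (6, -3); (5, 0) → (5, 0)
T2 shear: y ← y − 2·x: (-10, 5) → (-10, 25); (11, -5) → (11, -27); (6, -3) → (6, -15); (5, 0) → (5, -10)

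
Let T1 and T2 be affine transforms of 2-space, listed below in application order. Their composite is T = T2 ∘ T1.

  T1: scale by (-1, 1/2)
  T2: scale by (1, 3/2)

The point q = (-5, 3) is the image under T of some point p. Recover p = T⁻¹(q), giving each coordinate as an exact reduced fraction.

T1 = [-1 0 0; 0 1/2 0; 0 0 1]
T2·T1 = [-1 0 0; 0 3/4 0; 0 0 1]
det M = -3/4; M⁻¹ = [-1 0 0; 0 4/3 0; 0 0 1]
M⁻¹ · (-5, 3)ᵀ = (5, 4)ᵀ

p = (5, 4)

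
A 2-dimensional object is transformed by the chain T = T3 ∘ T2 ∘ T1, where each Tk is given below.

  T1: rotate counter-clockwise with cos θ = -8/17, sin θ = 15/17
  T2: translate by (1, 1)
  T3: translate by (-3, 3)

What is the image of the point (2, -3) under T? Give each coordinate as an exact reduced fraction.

T1 rotate counter-clockwise with cos θ = -8/17, sin θ = 15/17: (2, -3) → (29/17, 54/17)
T2 translate by (1, 1): (29/17, 54/17) → (46/17, 71/17)
T3 translate by (-3, 3): (46/17, 71/17) → (-5/17, 122/17)

T(p) = (-5/17, 122/17)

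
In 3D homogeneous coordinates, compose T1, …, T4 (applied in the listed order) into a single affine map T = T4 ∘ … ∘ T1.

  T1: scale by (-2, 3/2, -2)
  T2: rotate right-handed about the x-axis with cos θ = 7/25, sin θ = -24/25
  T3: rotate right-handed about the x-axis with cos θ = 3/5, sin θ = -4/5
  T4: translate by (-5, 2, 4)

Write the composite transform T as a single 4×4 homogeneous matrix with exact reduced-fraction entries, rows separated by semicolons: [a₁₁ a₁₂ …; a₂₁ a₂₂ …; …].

T = [-2 0 0 -5; 0 -9/10 -8/5 2; 0 -6/5 6/5 4; 0 0 0 1]

T1 = [-2 0 0 0; 0 3/2 0 0; 0 0 -2 0; 0 0 0 1]
T2·T1 = [-2 0 0 0; 0 21/50 -48/25 0; 0 -36/25 -14/25 0; 0 0 0 1]
T3·…·T1 = [-2 0 0 0; 0 -9/10 -8/5 0; 0 -6/5 6/5 0; 0 0 0 1]
T4·…·T1 = [-2 0 0 -5; 0 -9/10 -8/5 2; 0 -6/5 6/5 4; 0 0 0 1]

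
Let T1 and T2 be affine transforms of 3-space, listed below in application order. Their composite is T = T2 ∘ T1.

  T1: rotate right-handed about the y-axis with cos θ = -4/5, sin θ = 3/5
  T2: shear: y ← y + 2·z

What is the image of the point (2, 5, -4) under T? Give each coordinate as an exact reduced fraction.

T1 rotate right-handed about the y-axis with cos θ = -4/5, sin θ = 3/5: (2, 5, -4) → (-4, 5, 2)
T2 shear: y ← y + 2·z: (-4, 5, 2) → (-4, 9, 2)

T(p) = (-4, 9, 2)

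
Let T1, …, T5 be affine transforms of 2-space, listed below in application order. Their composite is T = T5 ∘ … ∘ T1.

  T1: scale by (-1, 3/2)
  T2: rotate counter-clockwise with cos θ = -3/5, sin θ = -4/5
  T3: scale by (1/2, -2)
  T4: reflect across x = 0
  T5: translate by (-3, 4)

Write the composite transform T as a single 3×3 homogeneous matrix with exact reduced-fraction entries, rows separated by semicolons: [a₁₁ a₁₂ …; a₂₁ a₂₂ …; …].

T = [-3/10 -3/5 -3; -8/5 9/5 4; 0 0 1]

T1 = [-1 0 0; 0 3/2 0; 0 0 1]
T2·T1 = [3/5 6/5 0; 4/5 -9/10 0; 0 0 1]
T3·…·T1 = [3/10 3/5 0; -8/5 9/5 0; 0 0 1]
T4·…·T1 = [-3/10 -3/5 0; -8/5 9/5 0; 0 0 1]
T5·…·T1 = [-3/10 -3/5 -3; -8/5 9/5 4; 0 0 1]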